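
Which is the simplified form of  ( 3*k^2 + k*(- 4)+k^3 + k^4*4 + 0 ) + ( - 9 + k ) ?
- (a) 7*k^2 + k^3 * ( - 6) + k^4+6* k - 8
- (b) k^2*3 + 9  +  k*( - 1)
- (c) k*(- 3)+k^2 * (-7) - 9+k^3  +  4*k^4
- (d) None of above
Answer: d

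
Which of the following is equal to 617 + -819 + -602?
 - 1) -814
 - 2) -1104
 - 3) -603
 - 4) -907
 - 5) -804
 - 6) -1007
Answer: 5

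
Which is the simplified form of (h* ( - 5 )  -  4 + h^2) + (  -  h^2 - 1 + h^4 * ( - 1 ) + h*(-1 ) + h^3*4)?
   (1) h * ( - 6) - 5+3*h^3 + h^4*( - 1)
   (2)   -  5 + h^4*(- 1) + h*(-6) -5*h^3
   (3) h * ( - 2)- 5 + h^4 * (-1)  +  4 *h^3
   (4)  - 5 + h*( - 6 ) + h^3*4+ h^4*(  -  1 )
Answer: 4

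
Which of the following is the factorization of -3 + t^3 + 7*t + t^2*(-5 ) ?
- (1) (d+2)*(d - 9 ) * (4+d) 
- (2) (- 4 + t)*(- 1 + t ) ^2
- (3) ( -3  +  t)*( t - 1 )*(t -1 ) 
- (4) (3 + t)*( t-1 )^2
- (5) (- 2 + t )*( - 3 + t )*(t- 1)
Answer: 3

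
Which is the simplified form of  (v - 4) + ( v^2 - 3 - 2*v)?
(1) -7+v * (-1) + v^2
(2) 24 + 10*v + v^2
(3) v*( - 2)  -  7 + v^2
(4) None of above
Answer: 1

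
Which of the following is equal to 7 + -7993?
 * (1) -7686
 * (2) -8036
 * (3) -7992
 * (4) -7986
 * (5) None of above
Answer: 4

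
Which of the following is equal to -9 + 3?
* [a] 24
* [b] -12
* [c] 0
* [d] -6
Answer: d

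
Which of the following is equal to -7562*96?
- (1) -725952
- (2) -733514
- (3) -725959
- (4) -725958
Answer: 1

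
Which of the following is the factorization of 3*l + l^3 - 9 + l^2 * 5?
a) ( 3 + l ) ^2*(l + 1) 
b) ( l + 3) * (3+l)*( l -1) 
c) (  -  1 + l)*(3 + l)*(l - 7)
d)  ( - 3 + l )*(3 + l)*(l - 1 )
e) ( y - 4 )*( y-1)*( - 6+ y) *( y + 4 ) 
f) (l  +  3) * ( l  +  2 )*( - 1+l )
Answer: b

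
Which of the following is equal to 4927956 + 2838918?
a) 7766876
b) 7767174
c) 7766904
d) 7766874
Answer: d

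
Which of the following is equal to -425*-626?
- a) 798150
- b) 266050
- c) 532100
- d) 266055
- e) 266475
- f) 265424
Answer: b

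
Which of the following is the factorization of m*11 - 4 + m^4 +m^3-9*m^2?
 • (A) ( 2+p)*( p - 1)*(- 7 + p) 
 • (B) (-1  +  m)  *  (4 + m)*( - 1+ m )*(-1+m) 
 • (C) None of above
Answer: B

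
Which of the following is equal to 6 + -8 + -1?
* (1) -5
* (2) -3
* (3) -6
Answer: 2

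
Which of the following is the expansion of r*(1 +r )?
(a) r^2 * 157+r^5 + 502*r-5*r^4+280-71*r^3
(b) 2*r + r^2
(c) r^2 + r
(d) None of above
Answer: c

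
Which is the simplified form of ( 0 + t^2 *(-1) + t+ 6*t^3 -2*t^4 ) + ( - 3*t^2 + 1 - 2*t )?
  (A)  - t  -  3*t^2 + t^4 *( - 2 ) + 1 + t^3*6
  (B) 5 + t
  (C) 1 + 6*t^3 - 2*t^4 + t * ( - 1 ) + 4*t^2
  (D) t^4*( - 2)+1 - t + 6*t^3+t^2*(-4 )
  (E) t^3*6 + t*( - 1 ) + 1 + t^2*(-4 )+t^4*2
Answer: D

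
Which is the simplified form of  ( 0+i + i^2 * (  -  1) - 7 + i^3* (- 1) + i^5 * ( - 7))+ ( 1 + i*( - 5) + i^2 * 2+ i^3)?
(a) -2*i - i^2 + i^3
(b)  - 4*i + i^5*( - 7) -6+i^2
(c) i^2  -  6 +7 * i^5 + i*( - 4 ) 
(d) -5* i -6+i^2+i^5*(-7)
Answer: b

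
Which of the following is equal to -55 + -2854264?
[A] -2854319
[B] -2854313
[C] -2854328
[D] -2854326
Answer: A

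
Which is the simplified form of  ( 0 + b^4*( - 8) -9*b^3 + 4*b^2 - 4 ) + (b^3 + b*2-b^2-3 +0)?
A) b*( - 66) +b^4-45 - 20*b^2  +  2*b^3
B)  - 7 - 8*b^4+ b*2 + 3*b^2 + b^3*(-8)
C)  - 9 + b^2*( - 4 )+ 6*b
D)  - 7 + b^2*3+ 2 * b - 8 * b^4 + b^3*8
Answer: B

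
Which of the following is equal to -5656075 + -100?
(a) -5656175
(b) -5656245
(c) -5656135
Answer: a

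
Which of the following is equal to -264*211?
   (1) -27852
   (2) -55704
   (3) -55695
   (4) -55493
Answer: 2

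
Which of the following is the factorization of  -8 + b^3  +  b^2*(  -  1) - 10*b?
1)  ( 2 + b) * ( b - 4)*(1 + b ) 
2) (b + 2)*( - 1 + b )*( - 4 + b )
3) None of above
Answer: 1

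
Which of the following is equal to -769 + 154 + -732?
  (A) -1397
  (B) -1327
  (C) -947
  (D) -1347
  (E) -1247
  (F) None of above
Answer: D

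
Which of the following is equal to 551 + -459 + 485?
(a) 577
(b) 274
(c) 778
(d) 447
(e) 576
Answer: a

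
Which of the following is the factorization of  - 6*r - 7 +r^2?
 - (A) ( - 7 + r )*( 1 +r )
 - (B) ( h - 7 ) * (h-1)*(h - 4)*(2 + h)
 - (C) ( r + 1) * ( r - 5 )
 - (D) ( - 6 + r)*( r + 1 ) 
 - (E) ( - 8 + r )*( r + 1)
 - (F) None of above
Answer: A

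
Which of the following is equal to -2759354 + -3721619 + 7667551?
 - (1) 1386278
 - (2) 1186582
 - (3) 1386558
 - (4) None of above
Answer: 4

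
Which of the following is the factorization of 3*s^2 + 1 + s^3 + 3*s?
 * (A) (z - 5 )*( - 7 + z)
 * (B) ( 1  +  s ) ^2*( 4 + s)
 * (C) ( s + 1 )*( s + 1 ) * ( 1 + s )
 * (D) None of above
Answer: C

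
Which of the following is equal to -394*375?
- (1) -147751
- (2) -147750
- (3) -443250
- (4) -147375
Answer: 2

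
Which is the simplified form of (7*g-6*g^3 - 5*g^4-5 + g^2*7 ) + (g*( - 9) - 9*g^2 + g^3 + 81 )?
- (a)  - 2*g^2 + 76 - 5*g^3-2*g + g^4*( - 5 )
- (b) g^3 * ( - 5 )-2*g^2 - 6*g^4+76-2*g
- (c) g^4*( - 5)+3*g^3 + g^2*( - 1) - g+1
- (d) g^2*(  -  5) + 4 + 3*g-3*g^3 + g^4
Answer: a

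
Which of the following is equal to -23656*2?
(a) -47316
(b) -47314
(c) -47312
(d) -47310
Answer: c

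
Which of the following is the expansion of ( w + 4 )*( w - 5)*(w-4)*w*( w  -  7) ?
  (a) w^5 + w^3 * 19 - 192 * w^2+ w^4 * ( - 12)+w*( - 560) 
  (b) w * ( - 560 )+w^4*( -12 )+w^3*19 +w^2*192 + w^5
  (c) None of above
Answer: b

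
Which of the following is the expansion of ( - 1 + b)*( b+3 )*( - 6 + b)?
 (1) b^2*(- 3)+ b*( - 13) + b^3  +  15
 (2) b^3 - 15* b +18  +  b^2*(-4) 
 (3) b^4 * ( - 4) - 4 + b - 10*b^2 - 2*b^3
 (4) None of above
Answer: 2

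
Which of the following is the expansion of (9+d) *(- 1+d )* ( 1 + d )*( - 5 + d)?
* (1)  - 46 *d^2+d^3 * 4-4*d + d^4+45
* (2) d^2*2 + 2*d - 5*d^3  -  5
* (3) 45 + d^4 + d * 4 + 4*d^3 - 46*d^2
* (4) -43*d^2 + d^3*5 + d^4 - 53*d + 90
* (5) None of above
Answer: 1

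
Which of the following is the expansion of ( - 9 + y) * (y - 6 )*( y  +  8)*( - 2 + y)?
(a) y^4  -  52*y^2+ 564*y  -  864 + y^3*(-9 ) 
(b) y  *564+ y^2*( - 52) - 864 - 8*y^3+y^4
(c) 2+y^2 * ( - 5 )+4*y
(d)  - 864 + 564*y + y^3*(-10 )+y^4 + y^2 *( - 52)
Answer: a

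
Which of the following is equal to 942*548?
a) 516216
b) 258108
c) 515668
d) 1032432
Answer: a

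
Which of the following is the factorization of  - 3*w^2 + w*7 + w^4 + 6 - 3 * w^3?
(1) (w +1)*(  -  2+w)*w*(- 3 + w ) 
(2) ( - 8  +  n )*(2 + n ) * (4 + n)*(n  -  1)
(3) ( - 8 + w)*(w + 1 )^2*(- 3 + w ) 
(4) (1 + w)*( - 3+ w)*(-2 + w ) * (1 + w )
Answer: 4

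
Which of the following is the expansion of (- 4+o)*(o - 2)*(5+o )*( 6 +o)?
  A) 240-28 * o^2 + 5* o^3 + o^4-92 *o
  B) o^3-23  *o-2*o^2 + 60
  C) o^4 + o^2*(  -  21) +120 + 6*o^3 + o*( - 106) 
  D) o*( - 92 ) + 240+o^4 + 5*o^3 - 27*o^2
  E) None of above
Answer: A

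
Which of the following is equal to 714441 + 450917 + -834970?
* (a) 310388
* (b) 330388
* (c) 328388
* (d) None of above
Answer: b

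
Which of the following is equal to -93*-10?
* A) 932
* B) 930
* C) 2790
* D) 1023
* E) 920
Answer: B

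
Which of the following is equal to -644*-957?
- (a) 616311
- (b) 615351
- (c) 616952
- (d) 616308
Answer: d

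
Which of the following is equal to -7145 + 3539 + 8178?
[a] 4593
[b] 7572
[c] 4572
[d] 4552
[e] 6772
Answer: c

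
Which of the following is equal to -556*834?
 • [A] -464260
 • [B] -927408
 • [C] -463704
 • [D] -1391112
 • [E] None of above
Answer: C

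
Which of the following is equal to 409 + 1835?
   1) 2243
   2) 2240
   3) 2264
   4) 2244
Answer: 4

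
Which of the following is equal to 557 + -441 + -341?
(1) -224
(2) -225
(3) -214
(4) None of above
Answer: 2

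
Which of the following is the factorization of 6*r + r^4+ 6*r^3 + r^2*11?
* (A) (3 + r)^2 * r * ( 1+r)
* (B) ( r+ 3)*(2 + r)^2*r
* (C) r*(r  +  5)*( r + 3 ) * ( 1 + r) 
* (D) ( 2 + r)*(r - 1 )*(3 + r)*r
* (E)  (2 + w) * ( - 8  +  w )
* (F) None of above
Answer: F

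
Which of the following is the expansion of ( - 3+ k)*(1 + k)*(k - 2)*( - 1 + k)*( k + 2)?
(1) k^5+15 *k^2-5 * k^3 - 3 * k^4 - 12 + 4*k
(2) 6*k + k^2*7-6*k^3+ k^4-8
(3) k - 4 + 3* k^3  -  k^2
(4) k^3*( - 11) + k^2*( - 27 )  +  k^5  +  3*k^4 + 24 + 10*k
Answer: 1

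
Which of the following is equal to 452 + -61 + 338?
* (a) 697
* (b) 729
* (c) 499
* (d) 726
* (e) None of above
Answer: b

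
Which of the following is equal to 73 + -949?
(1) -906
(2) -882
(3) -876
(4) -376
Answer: 3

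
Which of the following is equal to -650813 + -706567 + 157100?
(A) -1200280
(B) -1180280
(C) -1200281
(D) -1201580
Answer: A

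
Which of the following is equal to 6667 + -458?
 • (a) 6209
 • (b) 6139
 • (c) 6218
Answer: a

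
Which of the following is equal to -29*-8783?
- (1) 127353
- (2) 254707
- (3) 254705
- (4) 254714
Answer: 2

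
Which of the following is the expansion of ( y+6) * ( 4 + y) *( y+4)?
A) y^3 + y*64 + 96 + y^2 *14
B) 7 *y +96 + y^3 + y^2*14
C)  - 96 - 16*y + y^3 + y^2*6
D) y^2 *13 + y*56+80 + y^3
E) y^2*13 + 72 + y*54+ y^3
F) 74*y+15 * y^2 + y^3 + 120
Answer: A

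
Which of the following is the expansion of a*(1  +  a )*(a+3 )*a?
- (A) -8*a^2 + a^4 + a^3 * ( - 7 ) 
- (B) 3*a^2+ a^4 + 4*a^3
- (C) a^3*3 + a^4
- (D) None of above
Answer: B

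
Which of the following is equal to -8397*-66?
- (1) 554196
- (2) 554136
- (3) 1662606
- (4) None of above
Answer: 4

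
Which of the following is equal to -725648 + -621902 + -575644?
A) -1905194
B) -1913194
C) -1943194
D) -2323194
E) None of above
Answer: E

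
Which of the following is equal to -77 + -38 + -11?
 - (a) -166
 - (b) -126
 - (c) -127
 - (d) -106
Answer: b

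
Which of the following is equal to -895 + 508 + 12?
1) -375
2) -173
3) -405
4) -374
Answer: 1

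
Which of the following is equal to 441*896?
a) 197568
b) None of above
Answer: b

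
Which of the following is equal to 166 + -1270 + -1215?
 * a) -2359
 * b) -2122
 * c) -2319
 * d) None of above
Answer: c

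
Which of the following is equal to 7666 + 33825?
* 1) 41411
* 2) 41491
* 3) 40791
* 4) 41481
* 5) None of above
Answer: 2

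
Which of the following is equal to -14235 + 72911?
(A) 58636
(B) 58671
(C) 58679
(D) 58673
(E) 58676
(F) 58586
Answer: E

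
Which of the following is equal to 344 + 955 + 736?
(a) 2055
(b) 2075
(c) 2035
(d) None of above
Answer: c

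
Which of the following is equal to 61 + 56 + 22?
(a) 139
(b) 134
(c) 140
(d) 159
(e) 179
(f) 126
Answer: a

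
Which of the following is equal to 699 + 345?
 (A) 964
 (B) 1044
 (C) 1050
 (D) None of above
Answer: B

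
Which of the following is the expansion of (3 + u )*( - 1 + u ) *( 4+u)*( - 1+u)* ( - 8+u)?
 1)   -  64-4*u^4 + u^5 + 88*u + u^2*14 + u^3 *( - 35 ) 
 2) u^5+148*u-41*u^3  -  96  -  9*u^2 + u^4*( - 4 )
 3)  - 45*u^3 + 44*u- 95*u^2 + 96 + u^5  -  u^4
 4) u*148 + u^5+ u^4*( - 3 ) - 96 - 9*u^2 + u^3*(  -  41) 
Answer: 4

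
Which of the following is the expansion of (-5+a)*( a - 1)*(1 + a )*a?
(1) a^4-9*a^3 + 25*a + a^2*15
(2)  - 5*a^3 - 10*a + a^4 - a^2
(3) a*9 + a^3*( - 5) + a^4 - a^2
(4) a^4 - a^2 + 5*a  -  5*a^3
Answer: 4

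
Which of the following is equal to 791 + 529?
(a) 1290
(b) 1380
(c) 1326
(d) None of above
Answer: d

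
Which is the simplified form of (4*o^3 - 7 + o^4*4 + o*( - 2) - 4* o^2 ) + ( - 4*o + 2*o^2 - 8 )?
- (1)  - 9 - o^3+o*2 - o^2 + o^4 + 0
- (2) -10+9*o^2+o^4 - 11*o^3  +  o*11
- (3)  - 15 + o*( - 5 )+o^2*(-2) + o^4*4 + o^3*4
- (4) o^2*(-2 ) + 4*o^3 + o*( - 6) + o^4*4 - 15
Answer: 4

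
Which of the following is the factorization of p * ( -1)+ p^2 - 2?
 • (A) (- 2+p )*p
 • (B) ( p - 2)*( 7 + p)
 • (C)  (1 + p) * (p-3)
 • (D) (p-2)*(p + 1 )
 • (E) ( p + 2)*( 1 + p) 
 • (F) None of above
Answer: D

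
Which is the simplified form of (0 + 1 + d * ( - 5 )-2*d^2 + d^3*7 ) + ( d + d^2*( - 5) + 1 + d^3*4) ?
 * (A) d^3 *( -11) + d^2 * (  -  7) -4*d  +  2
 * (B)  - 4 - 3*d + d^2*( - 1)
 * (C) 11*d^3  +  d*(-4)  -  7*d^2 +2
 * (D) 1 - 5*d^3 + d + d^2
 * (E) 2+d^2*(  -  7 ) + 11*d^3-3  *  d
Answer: C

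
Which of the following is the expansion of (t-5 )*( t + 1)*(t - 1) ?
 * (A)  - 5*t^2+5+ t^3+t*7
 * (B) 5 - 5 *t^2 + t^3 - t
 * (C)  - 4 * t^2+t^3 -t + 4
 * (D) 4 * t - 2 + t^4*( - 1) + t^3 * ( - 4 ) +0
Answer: B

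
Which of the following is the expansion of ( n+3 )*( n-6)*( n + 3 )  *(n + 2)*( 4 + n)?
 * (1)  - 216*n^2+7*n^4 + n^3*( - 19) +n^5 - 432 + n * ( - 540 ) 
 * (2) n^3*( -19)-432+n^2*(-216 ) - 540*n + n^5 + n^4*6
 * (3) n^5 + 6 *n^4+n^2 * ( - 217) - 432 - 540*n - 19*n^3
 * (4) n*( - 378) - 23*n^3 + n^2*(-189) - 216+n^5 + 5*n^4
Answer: 2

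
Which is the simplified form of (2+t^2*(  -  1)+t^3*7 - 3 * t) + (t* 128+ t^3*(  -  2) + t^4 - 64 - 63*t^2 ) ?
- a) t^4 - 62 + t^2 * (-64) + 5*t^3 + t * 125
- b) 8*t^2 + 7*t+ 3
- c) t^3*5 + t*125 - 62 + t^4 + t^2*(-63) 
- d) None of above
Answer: a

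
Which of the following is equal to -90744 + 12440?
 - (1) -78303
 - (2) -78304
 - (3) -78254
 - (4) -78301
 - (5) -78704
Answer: 2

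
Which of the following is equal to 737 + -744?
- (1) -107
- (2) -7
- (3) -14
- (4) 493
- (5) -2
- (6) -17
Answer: 2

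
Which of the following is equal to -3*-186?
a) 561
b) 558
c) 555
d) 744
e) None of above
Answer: b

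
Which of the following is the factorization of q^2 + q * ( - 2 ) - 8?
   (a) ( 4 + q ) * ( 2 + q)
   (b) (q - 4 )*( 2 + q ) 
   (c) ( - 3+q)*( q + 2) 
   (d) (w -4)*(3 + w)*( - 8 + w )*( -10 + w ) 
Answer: b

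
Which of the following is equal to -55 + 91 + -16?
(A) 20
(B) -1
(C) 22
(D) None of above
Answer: A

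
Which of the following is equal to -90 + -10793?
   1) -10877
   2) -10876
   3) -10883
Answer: 3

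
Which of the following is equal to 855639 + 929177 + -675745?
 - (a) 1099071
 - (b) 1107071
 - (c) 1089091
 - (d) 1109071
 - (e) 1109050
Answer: d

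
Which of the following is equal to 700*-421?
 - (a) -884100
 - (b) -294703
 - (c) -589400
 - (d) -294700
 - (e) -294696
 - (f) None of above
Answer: d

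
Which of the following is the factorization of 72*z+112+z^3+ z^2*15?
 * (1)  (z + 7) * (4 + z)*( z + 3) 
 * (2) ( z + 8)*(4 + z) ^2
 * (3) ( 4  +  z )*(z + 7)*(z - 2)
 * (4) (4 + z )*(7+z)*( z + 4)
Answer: 4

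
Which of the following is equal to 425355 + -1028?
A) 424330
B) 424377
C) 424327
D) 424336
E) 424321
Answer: C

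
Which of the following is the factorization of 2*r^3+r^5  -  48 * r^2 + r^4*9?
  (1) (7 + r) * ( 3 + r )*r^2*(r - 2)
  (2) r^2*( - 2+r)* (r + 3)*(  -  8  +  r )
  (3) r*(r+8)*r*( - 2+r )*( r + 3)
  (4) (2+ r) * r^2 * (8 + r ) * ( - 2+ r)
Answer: 3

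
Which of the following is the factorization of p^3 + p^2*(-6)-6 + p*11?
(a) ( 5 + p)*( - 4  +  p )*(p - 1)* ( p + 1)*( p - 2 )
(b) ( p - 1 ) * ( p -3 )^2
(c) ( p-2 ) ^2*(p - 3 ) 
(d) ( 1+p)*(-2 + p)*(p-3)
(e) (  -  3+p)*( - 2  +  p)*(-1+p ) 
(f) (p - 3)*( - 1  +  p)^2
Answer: e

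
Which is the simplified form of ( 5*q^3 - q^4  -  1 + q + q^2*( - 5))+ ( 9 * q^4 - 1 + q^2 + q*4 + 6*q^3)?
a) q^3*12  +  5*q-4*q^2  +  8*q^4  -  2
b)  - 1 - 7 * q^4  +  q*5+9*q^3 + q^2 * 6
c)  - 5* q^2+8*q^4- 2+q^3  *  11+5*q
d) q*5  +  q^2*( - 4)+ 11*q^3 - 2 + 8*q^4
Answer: d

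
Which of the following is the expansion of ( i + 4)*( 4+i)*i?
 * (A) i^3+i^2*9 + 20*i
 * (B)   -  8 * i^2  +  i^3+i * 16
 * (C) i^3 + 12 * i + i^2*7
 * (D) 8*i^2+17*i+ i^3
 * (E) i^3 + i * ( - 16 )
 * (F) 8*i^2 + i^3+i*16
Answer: F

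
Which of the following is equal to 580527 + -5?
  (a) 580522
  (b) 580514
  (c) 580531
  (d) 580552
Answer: a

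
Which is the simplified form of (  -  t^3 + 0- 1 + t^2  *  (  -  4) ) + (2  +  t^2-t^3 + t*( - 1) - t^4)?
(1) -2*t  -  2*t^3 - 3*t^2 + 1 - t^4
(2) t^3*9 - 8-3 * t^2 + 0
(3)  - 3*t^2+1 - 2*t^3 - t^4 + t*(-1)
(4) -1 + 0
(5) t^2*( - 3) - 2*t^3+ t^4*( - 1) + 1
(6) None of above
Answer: 3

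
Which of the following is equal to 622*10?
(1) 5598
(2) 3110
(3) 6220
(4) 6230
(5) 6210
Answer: 3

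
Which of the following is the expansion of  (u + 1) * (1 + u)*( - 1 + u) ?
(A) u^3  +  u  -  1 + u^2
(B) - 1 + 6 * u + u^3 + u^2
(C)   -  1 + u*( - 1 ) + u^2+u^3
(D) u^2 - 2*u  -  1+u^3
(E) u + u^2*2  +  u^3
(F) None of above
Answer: C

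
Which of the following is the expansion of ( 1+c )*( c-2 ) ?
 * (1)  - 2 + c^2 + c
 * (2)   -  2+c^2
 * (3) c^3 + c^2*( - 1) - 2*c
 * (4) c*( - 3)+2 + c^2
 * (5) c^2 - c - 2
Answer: 5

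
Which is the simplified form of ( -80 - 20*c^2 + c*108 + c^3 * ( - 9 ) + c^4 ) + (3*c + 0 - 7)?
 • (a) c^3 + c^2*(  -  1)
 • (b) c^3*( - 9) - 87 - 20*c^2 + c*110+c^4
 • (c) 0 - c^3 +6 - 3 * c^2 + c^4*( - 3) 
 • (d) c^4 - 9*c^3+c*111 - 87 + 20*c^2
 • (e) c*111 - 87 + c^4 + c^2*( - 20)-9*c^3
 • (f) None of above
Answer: e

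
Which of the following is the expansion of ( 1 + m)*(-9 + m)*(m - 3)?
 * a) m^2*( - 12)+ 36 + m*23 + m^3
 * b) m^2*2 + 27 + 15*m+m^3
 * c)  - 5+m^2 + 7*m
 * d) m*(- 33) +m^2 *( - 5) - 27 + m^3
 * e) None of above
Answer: e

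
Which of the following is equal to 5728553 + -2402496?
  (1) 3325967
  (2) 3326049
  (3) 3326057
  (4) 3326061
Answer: 3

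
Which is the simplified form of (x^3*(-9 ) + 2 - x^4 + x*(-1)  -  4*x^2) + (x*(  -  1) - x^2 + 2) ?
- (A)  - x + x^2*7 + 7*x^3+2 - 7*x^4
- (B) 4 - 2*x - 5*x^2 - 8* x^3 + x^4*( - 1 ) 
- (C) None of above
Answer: C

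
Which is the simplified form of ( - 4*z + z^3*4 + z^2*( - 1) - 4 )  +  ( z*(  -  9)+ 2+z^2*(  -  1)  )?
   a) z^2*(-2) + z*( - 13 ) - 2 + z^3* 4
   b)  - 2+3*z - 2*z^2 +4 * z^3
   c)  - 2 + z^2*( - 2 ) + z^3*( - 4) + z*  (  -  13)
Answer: a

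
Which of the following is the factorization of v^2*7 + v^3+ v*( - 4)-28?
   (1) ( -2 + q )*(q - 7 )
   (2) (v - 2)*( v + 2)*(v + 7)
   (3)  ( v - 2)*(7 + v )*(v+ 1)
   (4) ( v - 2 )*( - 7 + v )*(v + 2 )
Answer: 2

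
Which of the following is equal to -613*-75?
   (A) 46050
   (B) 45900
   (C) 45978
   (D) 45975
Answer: D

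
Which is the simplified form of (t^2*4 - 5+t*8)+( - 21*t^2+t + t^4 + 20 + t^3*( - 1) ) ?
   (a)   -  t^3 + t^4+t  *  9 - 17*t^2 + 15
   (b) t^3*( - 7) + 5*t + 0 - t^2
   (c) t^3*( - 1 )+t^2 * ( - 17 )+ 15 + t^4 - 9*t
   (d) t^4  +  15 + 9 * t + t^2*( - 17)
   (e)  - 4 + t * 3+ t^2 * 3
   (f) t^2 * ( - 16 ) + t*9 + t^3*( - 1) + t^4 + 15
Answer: a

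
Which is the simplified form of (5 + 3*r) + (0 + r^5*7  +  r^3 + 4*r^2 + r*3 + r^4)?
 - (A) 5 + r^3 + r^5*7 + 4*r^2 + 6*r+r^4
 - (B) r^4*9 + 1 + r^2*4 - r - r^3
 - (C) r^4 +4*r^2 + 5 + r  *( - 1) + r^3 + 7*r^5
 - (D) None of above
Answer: A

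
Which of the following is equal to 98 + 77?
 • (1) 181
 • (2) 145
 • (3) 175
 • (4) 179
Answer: 3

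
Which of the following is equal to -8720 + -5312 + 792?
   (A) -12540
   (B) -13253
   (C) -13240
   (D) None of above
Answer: C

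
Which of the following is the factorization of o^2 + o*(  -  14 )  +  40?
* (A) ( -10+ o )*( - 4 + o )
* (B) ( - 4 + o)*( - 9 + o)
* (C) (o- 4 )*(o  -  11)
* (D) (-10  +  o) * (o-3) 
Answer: A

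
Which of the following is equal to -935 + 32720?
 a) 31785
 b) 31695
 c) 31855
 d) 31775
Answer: a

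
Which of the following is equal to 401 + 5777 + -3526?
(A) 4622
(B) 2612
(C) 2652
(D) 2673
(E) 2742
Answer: C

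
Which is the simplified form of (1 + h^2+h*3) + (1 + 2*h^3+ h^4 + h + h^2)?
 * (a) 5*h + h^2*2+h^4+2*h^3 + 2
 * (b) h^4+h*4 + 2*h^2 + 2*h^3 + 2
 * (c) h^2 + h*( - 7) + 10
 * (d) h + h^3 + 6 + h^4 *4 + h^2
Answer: b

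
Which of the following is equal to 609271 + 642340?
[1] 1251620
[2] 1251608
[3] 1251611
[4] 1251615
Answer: 3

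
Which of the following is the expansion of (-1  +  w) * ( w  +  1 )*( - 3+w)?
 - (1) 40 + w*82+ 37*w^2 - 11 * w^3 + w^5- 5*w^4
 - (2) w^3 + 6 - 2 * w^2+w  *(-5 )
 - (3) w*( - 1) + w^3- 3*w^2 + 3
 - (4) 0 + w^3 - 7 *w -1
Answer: 3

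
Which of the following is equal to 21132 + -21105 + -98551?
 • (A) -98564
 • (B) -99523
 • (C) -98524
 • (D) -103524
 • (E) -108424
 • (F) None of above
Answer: C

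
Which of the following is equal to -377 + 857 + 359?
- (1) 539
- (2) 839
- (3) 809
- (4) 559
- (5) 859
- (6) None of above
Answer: 2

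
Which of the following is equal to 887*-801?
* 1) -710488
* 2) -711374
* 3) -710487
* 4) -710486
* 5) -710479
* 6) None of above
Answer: 3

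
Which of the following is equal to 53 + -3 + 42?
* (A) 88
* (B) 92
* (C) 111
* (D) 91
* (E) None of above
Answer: B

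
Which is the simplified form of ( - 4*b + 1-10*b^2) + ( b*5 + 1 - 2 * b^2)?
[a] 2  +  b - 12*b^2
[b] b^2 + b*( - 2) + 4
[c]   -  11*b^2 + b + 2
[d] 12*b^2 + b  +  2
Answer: a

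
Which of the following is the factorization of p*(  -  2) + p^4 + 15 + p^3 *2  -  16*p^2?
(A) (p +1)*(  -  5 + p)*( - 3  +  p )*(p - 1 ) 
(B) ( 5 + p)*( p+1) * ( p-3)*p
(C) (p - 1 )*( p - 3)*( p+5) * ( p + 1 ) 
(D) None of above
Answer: C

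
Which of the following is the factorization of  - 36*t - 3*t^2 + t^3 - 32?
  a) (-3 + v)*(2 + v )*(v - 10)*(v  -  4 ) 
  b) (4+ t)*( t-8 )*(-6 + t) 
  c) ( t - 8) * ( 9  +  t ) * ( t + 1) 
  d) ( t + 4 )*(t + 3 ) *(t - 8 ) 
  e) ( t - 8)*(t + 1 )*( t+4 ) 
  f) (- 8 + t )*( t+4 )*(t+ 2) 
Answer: e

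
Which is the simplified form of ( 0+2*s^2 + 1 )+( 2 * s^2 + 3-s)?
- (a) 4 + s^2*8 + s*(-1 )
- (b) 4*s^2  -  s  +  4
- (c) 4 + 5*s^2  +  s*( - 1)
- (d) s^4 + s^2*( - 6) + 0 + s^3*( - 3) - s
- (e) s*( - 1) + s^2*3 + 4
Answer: b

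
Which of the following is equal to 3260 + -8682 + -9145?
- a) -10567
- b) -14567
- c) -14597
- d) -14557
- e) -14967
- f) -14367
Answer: b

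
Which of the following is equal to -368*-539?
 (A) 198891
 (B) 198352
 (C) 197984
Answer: B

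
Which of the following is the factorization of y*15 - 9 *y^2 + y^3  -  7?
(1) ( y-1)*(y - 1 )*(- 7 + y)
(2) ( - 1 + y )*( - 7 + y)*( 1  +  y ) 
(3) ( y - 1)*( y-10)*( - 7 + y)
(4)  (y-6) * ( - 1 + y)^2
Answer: 1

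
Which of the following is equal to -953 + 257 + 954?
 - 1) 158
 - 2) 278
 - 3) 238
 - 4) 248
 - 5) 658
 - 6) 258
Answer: 6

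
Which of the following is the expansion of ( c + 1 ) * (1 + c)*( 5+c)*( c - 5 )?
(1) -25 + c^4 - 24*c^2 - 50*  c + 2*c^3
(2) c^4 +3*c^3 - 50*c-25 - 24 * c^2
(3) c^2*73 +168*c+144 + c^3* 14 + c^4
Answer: 1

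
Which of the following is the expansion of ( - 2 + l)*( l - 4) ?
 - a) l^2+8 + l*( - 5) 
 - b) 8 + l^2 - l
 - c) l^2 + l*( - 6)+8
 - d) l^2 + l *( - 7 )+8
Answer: c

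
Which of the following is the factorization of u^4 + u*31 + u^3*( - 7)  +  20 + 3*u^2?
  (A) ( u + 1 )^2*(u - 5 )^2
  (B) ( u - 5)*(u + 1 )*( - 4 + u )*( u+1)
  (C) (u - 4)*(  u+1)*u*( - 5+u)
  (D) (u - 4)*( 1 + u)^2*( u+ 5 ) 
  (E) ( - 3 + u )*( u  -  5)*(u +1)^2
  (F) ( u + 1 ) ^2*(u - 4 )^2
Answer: B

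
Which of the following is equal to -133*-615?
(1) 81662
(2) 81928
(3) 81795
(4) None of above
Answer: 3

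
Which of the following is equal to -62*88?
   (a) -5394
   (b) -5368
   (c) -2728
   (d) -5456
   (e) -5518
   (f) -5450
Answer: d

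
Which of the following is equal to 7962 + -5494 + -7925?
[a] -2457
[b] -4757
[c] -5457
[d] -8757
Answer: c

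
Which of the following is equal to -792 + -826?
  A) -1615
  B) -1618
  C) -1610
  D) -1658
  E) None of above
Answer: B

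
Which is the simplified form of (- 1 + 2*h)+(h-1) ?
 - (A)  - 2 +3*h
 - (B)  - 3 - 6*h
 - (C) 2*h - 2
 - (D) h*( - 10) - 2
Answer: A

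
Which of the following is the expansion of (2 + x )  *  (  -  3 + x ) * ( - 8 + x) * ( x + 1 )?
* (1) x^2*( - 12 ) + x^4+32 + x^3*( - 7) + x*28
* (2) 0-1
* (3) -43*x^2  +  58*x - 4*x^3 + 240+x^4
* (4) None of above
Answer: 4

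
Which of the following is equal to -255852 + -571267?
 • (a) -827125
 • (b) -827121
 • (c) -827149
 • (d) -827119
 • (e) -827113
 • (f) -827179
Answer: d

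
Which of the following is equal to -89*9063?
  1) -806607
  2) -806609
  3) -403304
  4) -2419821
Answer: 1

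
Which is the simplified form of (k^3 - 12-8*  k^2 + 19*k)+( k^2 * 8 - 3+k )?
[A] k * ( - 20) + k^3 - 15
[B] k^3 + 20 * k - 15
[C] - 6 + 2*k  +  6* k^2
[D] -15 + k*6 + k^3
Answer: B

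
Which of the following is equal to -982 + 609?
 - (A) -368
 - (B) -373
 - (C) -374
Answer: B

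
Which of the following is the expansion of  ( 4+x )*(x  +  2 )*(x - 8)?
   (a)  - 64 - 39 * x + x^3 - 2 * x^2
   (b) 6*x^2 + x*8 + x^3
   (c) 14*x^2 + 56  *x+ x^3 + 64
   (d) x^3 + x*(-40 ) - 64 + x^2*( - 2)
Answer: d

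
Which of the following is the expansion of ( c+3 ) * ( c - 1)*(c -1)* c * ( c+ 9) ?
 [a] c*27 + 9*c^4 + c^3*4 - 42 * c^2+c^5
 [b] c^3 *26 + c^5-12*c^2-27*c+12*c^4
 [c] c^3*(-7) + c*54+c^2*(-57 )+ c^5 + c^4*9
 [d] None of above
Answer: d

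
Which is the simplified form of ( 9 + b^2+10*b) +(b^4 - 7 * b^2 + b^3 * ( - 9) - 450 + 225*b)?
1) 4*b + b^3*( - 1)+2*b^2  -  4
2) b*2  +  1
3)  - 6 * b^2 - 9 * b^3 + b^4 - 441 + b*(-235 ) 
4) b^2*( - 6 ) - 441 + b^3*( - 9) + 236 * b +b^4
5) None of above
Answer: 5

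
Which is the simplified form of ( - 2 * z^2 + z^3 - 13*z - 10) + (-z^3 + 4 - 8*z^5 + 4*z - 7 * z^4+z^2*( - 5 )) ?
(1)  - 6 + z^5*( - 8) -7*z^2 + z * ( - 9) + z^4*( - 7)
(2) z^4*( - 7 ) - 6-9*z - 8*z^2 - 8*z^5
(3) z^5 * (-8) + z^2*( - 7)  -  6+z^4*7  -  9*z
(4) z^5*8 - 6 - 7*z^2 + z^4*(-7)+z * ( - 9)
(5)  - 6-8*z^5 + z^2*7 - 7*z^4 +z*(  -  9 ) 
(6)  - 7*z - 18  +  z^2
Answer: 1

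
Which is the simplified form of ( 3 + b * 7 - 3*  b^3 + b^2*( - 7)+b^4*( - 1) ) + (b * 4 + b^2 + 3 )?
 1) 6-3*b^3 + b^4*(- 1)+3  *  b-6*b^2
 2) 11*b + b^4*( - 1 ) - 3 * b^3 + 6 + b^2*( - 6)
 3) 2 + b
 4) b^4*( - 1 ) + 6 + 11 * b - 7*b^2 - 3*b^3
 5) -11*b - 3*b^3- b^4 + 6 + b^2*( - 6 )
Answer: 2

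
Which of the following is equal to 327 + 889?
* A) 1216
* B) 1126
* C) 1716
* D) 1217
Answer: A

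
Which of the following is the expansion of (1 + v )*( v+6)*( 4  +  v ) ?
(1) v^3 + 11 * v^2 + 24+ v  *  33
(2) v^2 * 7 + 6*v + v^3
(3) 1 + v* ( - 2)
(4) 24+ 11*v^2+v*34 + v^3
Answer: 4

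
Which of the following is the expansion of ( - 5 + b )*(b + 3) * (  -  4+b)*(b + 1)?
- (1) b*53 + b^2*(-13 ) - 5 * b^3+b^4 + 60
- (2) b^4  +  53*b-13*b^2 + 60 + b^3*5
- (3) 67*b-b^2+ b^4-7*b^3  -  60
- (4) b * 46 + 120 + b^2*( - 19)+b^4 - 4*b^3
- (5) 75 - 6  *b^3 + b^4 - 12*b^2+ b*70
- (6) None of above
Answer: 1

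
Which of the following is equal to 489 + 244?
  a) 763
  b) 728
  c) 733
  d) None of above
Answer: c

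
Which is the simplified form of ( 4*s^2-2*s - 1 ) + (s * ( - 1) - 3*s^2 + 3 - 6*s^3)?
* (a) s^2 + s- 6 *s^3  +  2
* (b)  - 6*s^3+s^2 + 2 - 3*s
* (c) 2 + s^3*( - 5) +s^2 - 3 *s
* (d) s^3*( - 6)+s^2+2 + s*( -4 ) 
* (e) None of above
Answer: b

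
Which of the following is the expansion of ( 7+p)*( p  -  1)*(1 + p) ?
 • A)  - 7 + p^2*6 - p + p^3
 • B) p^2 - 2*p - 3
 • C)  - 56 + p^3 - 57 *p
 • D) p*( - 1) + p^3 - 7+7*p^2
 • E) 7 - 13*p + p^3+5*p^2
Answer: D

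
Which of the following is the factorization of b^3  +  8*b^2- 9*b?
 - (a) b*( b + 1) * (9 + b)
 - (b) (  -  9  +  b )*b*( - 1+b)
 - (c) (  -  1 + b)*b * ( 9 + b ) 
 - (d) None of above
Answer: c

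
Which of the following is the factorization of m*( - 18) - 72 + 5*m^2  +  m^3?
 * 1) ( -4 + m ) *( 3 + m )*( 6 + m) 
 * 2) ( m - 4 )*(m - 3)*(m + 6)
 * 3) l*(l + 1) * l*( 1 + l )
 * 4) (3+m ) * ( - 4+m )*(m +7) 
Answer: 1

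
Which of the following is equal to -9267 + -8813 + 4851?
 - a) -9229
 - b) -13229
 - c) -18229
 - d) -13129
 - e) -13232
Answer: b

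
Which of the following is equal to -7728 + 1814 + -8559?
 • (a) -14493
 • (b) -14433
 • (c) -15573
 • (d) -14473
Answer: d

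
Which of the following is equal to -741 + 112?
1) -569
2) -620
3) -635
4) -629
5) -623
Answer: 4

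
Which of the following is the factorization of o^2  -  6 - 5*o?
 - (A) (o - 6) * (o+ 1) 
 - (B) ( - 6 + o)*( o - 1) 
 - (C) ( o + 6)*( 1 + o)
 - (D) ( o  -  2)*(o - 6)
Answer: A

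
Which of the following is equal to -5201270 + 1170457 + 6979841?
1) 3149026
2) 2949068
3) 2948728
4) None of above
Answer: 4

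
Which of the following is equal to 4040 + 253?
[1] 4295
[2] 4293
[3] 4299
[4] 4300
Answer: 2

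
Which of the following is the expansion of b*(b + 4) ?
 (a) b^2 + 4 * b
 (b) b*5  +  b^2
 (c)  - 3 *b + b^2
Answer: a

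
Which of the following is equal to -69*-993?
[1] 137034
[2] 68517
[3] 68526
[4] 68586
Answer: 2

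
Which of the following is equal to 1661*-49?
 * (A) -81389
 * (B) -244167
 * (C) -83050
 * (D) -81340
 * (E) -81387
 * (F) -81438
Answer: A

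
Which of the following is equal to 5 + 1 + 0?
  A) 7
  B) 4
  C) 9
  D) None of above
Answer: D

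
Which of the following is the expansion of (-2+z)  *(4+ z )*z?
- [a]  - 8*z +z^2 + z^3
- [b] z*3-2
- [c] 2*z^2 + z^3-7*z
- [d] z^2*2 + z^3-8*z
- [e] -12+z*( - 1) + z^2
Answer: d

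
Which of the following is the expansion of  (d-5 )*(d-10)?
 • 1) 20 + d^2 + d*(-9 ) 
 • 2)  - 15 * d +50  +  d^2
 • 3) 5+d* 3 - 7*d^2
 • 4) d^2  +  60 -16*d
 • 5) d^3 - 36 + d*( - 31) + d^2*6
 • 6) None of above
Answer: 2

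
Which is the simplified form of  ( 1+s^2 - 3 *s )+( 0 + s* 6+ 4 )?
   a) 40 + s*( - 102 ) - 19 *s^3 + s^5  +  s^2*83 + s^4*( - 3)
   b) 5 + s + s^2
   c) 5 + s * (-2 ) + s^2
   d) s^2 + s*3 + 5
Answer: d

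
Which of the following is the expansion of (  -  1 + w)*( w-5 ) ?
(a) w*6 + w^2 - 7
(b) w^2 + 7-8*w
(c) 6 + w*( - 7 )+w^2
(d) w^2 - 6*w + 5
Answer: d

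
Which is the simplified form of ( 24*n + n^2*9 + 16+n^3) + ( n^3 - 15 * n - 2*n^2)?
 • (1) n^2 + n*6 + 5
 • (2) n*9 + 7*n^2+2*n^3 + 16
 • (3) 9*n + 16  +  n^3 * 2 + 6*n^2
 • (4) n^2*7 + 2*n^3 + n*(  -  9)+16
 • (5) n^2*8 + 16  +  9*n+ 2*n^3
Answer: 2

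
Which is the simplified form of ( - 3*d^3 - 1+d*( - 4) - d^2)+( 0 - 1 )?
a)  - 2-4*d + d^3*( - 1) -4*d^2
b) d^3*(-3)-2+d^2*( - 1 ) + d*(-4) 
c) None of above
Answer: b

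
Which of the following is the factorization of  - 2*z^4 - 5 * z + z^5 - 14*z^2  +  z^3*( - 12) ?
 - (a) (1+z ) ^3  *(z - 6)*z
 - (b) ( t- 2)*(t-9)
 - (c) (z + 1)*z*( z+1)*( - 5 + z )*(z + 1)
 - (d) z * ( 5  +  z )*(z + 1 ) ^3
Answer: c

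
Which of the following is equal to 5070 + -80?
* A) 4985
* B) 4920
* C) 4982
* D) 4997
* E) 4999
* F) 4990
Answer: F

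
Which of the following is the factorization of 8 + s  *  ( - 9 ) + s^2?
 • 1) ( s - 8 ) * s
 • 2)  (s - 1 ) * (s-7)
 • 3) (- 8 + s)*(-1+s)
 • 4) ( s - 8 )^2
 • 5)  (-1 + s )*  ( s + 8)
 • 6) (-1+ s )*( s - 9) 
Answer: 3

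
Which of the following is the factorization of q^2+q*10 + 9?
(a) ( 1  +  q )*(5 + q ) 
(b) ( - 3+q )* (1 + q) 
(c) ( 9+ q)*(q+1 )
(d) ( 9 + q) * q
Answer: c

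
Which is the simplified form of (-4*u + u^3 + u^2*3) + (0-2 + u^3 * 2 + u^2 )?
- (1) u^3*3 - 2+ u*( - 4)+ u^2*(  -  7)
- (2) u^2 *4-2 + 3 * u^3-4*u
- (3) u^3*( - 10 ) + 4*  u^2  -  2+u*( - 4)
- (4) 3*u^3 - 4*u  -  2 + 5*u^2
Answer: 2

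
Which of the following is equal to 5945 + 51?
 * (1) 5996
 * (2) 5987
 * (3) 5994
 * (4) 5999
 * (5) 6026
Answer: 1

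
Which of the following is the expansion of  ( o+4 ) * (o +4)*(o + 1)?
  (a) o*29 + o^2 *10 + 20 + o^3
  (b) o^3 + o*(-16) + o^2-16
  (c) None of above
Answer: c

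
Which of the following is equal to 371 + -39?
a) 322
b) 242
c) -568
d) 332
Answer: d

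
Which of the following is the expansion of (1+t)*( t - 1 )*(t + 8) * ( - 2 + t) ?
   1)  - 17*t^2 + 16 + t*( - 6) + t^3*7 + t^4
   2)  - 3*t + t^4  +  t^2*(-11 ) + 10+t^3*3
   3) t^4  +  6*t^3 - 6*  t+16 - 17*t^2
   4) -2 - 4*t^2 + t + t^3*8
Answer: 3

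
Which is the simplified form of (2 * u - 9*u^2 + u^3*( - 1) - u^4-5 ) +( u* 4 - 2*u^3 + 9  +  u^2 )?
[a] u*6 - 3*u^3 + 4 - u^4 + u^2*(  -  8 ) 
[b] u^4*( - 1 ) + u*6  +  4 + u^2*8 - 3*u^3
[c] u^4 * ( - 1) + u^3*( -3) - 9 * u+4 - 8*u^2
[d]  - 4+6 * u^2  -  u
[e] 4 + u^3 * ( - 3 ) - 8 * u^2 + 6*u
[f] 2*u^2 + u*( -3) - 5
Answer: a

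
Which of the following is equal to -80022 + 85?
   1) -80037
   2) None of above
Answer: 2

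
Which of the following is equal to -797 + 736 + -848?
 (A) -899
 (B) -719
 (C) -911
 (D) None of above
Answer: D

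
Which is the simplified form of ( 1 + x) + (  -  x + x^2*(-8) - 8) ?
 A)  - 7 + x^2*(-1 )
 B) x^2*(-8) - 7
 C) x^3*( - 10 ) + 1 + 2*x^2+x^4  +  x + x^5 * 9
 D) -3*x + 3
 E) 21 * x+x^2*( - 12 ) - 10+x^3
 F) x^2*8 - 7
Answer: B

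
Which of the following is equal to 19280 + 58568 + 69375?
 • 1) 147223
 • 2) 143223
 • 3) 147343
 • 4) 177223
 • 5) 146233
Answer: 1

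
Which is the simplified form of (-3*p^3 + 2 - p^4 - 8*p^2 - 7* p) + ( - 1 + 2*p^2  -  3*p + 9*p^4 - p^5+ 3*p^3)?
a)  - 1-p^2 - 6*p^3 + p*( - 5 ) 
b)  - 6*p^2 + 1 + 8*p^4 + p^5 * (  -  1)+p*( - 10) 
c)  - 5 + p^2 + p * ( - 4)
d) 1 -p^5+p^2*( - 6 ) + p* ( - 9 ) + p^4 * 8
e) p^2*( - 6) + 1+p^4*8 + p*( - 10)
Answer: b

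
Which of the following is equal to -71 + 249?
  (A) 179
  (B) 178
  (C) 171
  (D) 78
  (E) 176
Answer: B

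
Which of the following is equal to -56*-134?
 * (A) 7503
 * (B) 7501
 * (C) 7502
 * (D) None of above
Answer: D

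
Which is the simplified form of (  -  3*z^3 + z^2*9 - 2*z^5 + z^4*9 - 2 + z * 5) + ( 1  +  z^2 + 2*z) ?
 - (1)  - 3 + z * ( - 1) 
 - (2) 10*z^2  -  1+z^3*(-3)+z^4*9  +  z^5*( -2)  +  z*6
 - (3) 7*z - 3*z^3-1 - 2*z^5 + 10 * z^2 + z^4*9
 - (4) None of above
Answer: 3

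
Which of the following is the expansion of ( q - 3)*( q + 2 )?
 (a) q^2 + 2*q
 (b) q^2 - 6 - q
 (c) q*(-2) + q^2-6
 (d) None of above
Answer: b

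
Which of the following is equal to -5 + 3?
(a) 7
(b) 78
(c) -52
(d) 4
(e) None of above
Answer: e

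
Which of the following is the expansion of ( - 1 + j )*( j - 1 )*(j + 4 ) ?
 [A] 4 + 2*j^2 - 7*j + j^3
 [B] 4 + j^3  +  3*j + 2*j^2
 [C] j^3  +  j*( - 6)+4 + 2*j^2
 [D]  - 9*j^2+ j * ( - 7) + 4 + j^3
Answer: A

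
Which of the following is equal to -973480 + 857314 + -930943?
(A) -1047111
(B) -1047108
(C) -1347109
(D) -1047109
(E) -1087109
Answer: D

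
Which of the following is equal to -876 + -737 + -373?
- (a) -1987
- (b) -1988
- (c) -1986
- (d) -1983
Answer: c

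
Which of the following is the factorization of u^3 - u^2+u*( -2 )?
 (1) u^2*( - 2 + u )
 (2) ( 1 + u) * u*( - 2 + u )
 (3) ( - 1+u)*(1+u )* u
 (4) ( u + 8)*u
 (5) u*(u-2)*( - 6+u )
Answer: 2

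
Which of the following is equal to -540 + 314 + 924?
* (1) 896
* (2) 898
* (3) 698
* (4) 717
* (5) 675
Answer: 3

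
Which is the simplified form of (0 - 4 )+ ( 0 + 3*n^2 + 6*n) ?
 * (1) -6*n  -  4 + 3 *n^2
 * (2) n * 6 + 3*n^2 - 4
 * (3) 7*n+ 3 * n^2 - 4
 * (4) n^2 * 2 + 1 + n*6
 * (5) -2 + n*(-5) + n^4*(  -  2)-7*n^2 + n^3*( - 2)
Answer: 2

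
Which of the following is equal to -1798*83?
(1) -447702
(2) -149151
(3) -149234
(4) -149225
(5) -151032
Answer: 3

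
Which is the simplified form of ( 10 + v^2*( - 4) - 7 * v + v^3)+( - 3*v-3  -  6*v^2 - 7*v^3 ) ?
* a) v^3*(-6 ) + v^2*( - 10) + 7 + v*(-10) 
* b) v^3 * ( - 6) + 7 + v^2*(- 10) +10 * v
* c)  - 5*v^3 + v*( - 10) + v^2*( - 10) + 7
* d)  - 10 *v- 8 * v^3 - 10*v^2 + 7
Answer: a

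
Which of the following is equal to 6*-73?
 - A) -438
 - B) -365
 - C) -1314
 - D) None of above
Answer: A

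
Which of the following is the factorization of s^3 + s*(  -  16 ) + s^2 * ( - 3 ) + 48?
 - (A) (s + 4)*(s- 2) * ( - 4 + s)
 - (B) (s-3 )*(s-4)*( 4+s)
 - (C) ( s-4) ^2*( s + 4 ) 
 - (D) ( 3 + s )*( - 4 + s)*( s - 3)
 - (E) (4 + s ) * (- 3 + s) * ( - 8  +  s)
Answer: B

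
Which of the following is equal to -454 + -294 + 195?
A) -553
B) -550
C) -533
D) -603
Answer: A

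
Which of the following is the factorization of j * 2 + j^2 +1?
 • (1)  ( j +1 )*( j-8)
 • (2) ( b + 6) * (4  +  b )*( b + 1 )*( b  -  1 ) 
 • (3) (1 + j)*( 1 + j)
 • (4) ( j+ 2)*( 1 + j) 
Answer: 3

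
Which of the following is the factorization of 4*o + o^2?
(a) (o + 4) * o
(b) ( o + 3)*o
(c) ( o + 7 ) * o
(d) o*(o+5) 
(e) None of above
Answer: a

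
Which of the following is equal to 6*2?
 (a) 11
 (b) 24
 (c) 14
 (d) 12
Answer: d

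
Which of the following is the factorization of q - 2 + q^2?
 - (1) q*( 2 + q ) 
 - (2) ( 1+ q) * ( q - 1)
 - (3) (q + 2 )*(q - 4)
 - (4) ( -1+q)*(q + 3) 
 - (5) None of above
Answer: 5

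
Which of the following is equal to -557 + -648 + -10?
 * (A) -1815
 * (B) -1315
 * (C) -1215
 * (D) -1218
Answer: C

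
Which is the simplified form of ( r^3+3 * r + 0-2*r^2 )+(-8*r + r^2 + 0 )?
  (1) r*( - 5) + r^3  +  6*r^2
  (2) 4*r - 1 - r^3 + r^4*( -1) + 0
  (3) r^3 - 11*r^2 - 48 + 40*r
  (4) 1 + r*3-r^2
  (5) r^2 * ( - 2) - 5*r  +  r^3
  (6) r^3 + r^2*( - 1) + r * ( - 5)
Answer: 6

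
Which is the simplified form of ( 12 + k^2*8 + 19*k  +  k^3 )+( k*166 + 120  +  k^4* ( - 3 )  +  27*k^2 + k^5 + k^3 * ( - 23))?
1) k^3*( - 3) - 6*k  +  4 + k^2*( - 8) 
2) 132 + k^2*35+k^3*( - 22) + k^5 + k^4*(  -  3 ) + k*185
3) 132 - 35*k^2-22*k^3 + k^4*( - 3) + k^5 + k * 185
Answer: 2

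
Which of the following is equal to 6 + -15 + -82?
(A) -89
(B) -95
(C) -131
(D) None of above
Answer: D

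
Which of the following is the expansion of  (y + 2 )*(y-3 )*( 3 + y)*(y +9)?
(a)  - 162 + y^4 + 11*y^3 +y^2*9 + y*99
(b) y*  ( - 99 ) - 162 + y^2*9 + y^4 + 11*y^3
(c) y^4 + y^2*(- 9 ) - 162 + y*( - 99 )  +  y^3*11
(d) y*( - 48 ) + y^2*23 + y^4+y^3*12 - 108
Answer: b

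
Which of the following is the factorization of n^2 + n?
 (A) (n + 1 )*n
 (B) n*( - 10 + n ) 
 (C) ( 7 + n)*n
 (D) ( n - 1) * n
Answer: A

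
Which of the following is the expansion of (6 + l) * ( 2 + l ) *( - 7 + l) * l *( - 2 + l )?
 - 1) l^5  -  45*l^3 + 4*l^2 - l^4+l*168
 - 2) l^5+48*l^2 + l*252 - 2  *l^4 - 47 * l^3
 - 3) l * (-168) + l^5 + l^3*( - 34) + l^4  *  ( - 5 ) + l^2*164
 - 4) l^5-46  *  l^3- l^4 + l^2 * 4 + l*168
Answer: 4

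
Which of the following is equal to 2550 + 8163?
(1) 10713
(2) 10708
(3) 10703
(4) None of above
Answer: 1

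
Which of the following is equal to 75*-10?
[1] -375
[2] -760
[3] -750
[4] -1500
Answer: 3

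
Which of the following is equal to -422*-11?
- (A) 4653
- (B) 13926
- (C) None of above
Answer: C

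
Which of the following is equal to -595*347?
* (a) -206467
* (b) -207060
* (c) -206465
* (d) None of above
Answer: c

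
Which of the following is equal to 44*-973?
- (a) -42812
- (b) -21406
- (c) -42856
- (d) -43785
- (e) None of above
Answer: a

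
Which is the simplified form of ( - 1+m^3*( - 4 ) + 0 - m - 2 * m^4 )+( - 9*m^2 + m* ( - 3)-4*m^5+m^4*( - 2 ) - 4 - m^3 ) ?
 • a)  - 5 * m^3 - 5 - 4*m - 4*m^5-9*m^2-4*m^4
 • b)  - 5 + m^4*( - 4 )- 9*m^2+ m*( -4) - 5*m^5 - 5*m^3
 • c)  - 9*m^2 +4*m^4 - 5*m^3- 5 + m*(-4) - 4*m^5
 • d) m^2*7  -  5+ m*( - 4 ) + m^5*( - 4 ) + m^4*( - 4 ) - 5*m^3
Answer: a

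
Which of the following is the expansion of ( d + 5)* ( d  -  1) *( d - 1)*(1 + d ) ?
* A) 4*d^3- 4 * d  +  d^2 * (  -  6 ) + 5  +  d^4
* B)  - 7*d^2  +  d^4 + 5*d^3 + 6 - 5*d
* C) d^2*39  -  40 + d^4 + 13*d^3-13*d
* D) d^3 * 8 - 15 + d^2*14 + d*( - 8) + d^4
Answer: A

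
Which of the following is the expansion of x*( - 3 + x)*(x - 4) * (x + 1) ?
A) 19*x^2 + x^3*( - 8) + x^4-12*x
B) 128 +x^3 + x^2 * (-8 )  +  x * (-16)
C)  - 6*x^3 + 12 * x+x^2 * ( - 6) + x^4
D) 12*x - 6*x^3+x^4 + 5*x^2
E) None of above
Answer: D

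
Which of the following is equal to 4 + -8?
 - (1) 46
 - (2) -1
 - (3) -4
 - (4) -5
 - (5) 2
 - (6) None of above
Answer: 3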